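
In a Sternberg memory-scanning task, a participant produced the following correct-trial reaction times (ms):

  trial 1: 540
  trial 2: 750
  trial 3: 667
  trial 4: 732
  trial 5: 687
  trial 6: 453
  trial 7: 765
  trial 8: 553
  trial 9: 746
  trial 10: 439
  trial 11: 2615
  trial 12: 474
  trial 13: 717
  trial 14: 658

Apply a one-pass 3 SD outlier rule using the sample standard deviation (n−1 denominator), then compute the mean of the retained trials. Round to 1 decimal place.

629.3 ms

n = 14, ΣRT = 10796, M = 771.143
Σ(x−M)² = 3836957.71; s = √(3836957.71/13) = 543.278
Cutoffs: 771.143 ± 3·543.278 → [-858.7, 2401.0]
Outside: 2615 → excluded.
Retained (n=13): Σ = 8181, mean = 8181/13 = 629.308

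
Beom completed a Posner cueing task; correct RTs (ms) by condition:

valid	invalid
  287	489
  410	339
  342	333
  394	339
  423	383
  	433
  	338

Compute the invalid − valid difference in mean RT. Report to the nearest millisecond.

M(valid) = 1856/5 = 371.200
M(invalid) = 2654/7 = 379.143
Difference = 379.143 − 371.200 = 7.943 ms

8 ms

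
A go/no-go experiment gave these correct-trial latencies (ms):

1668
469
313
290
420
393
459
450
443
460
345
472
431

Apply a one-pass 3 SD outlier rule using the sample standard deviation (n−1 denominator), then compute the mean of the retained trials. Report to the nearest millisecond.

412 ms

n = 13, ΣRT = 6613, M = 508.692
Σ(x−M)² = 1499720.77; s = √(1499720.77/12) = 353.520
Cutoffs: 508.692 ± 3·353.520 → [-551.9, 1569.3]
Outside: 1668 → excluded.
Retained (n=12): Σ = 4945, mean = 4945/12 = 412.083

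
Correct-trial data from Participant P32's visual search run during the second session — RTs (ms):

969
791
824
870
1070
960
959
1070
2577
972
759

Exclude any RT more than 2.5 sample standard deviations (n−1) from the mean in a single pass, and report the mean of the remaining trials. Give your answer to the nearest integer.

924 ms

n = 11, ΣRT = 11821, M = 1074.636
Σ(x−M)² = 2590116.55; s = √(2590116.55/10) = 508.932
Cutoffs: 1074.636 ± 2.5·508.932 → [-197.7, 2347.0]
Outside: 2577 → excluded.
Retained (n=10): Σ = 9244, mean = 9244/10 = 924.400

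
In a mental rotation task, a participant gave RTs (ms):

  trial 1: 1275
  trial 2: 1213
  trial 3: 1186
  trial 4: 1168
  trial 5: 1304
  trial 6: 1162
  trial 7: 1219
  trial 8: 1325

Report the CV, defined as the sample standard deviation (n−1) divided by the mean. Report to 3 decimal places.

0.051

n = 8, Σ = 9852, M = 1231.5000
Σ(x−M)² = 27322.000; s = √(27322.000/7) = 62.4751
CV = 62.4751 / 1231.5000 = 0.05073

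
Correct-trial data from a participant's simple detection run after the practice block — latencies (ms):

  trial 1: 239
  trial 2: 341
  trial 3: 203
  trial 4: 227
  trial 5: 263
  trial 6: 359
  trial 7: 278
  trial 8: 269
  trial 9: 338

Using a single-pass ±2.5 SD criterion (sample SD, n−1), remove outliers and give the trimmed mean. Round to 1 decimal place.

n = 9, ΣRT = 2517, M = 279.667
Σ(x−M)² = 24158.00; s = √(24158.00/8) = 54.952
Cutoffs: 279.667 ± 2.5·54.952 → [142.3, 417.0]
No RTs fall outside the cutoffs; all 9 retained. Mean = 2517/9 = 279.667

279.7 ms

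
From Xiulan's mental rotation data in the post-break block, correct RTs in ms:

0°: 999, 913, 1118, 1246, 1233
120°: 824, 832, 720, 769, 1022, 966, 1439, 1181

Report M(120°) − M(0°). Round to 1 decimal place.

M(0°) = 5509/5 = 1101.800
M(120°) = 7753/8 = 969.125
Difference = 969.125 − 1101.800 = -132.675 ms

-132.7 ms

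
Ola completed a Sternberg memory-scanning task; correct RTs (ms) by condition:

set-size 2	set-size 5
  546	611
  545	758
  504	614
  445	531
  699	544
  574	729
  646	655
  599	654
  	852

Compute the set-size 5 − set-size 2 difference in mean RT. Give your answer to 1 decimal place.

M(set-size 2) = 4558/8 = 569.750
M(set-size 5) = 5948/9 = 660.889
Difference = 660.889 − 569.750 = 91.139 ms

91.1 ms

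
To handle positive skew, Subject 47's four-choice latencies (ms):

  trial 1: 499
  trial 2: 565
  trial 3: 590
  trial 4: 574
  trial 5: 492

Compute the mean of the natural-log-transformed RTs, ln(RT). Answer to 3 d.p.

ln(RT): 6.2126, 6.3368, 6.3801, 6.3526, 6.1985
Σ ln(RT) = 31.4807
Mean = 31.4807/5 = 6.29613

6.296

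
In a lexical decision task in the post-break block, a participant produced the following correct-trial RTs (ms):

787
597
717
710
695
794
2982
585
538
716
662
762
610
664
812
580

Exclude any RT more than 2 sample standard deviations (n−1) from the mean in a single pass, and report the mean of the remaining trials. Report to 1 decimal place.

n = 16, ΣRT = 13211, M = 825.688
Σ(x−M)² = 5063547.44; s = √(5063547.44/15) = 581.008
Cutoffs: 825.688 ± 2·581.008 → [-336.3, 1987.7]
Outside: 2982 → excluded.
Retained (n=15): Σ = 10229, mean = 10229/15 = 681.933

681.9 ms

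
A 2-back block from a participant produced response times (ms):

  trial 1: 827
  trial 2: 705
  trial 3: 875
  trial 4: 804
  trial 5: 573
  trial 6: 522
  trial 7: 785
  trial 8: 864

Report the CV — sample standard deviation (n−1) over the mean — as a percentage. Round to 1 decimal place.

n = 8, Σ = 5955, M = 744.3750
Σ(x−M)² = 123775.875; s = √(123775.875/7) = 132.9747
CV = 132.9747 / 744.3750 = 0.17864 = 17.864%

17.9%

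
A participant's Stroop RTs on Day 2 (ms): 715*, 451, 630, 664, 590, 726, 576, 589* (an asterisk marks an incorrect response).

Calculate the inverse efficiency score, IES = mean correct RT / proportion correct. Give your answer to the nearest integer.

Correct trials (n=6): 451, 630, 664, 590, 726, 576
Mean correct RT = 3637/6 = 606.1667 ms
Proportion correct = 6/8
IES = 606.1667 / (6/8) = 808.222 ms

808 ms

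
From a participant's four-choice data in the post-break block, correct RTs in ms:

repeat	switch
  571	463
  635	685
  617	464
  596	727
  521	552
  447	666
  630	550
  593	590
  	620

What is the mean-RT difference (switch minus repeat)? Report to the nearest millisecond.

15 ms

M(repeat) = 4610/8 = 576.250
M(switch) = 5317/9 = 590.778
Difference = 590.778 − 576.250 = 14.528 ms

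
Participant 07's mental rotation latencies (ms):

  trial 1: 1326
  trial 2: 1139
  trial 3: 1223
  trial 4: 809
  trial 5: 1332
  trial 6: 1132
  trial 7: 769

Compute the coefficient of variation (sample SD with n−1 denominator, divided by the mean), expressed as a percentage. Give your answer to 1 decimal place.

n = 7, Σ = 7730, M = 1104.2857
Σ(x−M)² = 316687.429; s = √(316687.429/6) = 229.7417
CV = 229.7417 / 1104.2857 = 0.20805 = 20.805%

20.8%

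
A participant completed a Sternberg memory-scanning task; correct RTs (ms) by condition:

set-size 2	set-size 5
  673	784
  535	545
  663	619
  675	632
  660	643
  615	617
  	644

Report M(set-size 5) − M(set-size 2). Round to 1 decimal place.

M(set-size 2) = 3821/6 = 636.833
M(set-size 5) = 4484/7 = 640.571
Difference = 640.571 − 636.833 = 3.738 ms

3.7 ms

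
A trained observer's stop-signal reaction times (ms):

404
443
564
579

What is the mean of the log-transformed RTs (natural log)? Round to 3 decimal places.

6.198

ln(RT): 6.0014, 6.0936, 6.3351, 6.3613
Σ ln(RT) = 24.7913
Mean = 24.7913/4 = 6.19784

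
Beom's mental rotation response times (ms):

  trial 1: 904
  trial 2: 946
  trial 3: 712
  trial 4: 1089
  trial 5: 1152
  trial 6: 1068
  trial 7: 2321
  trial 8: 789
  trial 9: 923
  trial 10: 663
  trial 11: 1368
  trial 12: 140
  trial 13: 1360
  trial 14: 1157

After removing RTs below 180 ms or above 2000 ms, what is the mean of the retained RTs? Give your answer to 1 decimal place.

1010.9 ms

Excluded: 140, 2321
Retained (n=12): Σ = 12131
Mean = 12131/12 = 1010.9167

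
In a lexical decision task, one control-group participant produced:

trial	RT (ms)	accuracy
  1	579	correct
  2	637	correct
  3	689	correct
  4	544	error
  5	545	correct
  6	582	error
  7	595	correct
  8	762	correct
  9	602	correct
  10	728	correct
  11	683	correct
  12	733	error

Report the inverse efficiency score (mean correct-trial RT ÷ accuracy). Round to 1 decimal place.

Correct trials (n=9): 579, 637, 689, 545, 595, 762, 602, 728, 683
Mean correct RT = 5820/9 = 646.6667 ms
Proportion correct = 9/12
IES = 646.6667 / (9/12) = 862.222 ms

862.2 ms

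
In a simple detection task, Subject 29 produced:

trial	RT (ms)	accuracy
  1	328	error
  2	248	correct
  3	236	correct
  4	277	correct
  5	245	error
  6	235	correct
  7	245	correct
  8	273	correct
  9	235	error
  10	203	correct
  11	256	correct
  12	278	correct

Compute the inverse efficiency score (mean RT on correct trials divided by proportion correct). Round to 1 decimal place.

333.5 ms

Correct trials (n=9): 248, 236, 277, 235, 245, 273, 203, 256, 278
Mean correct RT = 2251/9 = 250.1111 ms
Proportion correct = 9/12
IES = 250.1111 / (9/12) = 333.481 ms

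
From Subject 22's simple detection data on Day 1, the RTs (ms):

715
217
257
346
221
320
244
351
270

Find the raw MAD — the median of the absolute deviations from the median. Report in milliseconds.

50 ms

Sorted: 217, 221, 244, 257, 270, 320, 346, 351, 715 → median = 270
|x − 270|: 445, 53, 13, 76, 49, 50, 26, 81, 0
Sorted deviations: 0, 13, 26, 49, 50, 53, 76, 81, 445 → MAD = 50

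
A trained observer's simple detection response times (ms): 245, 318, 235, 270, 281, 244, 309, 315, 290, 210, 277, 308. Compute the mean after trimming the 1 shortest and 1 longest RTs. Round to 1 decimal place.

Sorted: 210, 235, 244, 245, 270, 277, 281, 290, 308, 309, 315, 318
Drop lowest 1 (210) and highest 1 (318)
Remaining (n=10): Σ = 2774, mean = 2774/10 = 277.400

277.4 ms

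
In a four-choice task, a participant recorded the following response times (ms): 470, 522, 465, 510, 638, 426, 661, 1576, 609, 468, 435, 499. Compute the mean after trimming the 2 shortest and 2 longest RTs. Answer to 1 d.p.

522.6 ms

Sorted: 426, 435, 465, 468, 470, 499, 510, 522, 609, 638, 661, 1576
Drop lowest 2 (426, 435) and highest 2 (661, 1576)
Remaining (n=8): Σ = 4181, mean = 4181/8 = 522.625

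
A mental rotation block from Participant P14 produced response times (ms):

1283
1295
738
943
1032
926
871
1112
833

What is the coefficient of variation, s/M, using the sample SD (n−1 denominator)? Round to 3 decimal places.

n = 9, Σ = 9033, M = 1003.6667
Σ(x−M)² = 302460.000; s = √(302460.000/8) = 194.4415
CV = 194.4415 / 1003.6667 = 0.19373

0.194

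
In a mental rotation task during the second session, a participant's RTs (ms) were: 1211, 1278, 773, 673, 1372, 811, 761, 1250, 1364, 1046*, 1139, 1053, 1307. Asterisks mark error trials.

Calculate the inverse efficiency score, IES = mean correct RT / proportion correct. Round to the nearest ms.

1173 ms

Correct trials (n=12): 1211, 1278, 773, 673, 1372, 811, 761, 1250, 1364, 1139, 1053, 1307
Mean correct RT = 12992/12 = 1082.6667 ms
Proportion correct = 12/13
IES = 1082.6667 / (12/13) = 1172.889 ms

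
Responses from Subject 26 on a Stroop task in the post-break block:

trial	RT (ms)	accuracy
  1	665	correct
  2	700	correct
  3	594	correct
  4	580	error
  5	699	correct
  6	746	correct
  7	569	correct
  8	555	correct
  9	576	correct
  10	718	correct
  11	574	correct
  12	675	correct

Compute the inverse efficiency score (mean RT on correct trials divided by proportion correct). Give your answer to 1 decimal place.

701.3 ms

Correct trials (n=11): 665, 700, 594, 699, 746, 569, 555, 576, 718, 574, 675
Mean correct RT = 7071/11 = 642.8182 ms
Proportion correct = 11/12
IES = 642.8182 / (11/12) = 701.256 ms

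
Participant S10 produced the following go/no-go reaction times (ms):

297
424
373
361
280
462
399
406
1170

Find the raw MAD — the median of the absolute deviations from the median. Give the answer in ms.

Sorted: 280, 297, 361, 373, 399, 406, 424, 462, 1170 → median = 399
|x − 399|: 102, 25, 26, 38, 119, 63, 0, 7, 771
Sorted deviations: 0, 7, 25, 26, 38, 63, 102, 119, 771 → MAD = 38

38 ms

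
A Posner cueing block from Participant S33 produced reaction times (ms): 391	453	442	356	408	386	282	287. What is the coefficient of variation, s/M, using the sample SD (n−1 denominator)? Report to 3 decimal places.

0.171

n = 8, Σ = 3005, M = 375.6250
Σ(x−M)² = 28789.875; s = √(28789.875/7) = 64.1314
CV = 64.1314 / 375.6250 = 0.17073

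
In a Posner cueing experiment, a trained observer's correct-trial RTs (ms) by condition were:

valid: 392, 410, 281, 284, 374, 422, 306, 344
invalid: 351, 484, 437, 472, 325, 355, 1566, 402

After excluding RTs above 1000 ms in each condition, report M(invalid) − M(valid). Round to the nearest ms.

52 ms

invalid: exclude 1566
M(valid) = 2813/8 = 351.625
M(invalid) = 2826/7 = 403.714
Difference = 403.714 − 351.625 = 52.089 ms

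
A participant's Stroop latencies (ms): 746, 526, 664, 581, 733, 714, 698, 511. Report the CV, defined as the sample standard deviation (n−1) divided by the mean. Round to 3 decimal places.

0.146

n = 8, Σ = 5173, M = 646.6250
Σ(x−M)² = 62067.875; s = √(62067.875/7) = 94.1639
CV = 94.1639 / 646.6250 = 0.14562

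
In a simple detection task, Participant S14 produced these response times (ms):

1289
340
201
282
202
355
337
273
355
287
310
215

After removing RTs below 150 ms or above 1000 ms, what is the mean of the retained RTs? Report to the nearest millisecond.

287 ms

Excluded: 1289
Retained (n=11): Σ = 3157
Mean = 3157/11 = 287.0000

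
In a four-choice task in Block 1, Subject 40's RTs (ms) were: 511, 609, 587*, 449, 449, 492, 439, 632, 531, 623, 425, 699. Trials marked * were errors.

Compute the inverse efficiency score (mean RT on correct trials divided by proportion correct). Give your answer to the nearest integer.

Correct trials (n=11): 511, 609, 449, 449, 492, 439, 632, 531, 623, 425, 699
Mean correct RT = 5859/11 = 532.6364 ms
Proportion correct = 11/12
IES = 532.6364 / (11/12) = 581.058 ms

581 ms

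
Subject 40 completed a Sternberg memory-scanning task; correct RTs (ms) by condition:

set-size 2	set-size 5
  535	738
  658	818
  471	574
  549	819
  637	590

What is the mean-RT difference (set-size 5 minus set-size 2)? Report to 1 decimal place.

137.8 ms

M(set-size 2) = 2850/5 = 570.000
M(set-size 5) = 3539/5 = 707.800
Difference = 707.800 − 570.000 = 137.800 ms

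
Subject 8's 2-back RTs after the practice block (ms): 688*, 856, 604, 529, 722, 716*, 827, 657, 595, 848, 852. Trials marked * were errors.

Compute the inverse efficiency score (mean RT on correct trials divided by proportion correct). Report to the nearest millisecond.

881 ms

Correct trials (n=9): 856, 604, 529, 722, 827, 657, 595, 848, 852
Mean correct RT = 6490/9 = 721.1111 ms
Proportion correct = 9/11
IES = 721.1111 / (9/11) = 881.358 ms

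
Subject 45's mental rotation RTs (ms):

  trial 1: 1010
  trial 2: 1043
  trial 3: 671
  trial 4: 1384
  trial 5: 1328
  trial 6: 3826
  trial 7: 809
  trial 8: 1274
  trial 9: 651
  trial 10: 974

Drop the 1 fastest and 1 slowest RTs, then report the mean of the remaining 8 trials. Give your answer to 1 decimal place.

1061.6 ms

Sorted: 651, 671, 809, 974, 1010, 1043, 1274, 1328, 1384, 3826
Drop lowest 1 (651) and highest 1 (3826)
Remaining (n=8): Σ = 8493, mean = 8493/8 = 1061.625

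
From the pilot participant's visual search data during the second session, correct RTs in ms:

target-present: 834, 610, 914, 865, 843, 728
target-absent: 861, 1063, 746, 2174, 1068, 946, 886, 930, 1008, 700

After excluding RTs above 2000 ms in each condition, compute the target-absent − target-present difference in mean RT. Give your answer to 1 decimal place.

113.0 ms

target-absent: exclude 2174
M(target-present) = 4794/6 = 799.000
M(target-absent) = 8208/9 = 912.000
Difference = 912.000 − 799.000 = 113.000 ms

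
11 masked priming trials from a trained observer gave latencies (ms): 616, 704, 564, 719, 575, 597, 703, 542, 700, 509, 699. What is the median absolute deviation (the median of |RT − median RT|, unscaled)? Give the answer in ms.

Sorted: 509, 542, 564, 575, 597, 616, 699, 700, 703, 704, 719 → median = 616
|x − 616|: 0, 88, 52, 103, 41, 19, 87, 74, 84, 107, 83
Sorted deviations: 0, 19, 41, 52, 74, 83, 84, 87, 88, 103, 107 → MAD = 83

83 ms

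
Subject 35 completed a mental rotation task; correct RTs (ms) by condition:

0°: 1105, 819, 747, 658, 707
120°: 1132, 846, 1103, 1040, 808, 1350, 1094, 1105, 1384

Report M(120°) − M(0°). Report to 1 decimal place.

288.6 ms

M(0°) = 4036/5 = 807.200
M(120°) = 9862/9 = 1095.778
Difference = 1095.778 − 807.200 = 288.578 ms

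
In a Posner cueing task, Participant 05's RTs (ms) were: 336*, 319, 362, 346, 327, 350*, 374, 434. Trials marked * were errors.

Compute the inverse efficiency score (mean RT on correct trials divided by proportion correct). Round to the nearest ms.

Correct trials (n=6): 319, 362, 346, 327, 374, 434
Mean correct RT = 2162/6 = 360.3333 ms
Proportion correct = 6/8
IES = 360.3333 / (6/8) = 480.444 ms

480 ms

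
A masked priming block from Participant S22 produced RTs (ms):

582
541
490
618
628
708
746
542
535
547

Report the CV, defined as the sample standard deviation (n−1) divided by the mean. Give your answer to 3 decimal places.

n = 10, Σ = 5937, M = 593.7000
Σ(x−M)² = 59994.100; s = √(59994.100/9) = 81.6456
CV = 81.6456 / 593.7000 = 0.13752

0.138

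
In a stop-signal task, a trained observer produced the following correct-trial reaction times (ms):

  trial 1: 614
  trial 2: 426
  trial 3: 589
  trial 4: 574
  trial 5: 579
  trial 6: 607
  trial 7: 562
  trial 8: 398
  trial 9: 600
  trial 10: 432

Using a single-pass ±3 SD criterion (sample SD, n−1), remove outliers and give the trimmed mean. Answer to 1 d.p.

n = 10, ΣRT = 5381, M = 538.100
Σ(x−M)² = 63914.90; s = √(63914.90/9) = 84.271
Cutoffs: 538.100 ± 3·84.271 → [285.3, 790.9]
No RTs fall outside the cutoffs; all 10 retained. Mean = 5381/10 = 538.100

538.1 ms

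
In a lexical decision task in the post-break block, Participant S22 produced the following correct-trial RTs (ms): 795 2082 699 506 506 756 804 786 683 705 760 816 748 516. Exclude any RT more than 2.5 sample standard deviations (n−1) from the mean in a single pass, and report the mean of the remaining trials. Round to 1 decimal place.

698.5 ms

n = 14, ΣRT = 11162, M = 797.286
Σ(x−M)² = 1936596.86; s = √(1936596.86/13) = 385.965
Cutoffs: 797.286 ± 2.5·385.965 → [-167.6, 1762.2]
Outside: 2082 → excluded.
Retained (n=13): Σ = 9080, mean = 9080/13 = 698.462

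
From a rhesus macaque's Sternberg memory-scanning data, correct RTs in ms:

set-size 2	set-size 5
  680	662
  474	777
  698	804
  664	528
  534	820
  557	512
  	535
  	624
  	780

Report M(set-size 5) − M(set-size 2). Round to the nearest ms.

70 ms

M(set-size 2) = 3607/6 = 601.167
M(set-size 5) = 6042/9 = 671.333
Difference = 671.333 − 601.167 = 70.167 ms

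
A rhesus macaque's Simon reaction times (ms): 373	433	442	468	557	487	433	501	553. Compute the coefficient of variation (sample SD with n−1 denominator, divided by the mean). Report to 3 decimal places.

0.127

n = 9, Σ = 4247, M = 471.8889
Σ(x−M)² = 28610.889; s = √(28610.889/8) = 59.8027
CV = 59.8027 / 471.8889 = 0.12673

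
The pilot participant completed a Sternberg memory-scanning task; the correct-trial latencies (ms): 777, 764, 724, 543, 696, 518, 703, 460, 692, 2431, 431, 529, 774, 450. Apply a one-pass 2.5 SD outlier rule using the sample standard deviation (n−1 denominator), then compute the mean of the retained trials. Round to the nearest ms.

n = 14, ΣRT = 10492, M = 749.429
Σ(x−M)² = 3257797.43; s = √(3257797.43/13) = 500.599
Cutoffs: 749.429 ± 2.5·500.599 → [-502.1, 2000.9]
Outside: 2431 → excluded.
Retained (n=13): Σ = 8061, mean = 8061/13 = 620.077

620 ms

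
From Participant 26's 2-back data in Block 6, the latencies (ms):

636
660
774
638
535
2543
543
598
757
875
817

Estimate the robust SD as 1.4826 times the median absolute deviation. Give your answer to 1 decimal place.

169.0 ms

Sorted: 535, 543, 598, 636, 638, 660, 757, 774, 817, 875, 2543 → median = 660
|x − 660| sorted: 0, 22, 24, 62, 97, 114, 117, 125, 157, 215, 1883 → MAD = 114
Robust SD ≈ 1.4826 × 114 = 169.016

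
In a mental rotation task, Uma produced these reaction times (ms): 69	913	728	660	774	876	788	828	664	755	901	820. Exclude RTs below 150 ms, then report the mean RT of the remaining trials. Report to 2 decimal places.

791.55 ms

Excluded: 69
Retained (n=11): Σ = 8707
Mean = 8707/11 = 791.5455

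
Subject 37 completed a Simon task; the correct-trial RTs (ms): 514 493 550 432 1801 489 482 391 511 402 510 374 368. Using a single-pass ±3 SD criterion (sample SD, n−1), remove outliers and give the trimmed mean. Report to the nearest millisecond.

n = 13, ΣRT = 7317, M = 562.846
Σ(x−M)² = 1704075.69; s = √(1704075.69/12) = 376.837
Cutoffs: 562.846 ± 3·376.837 → [-567.7, 1693.4]
Outside: 1801 → excluded.
Retained (n=12): Σ = 5516, mean = 5516/12 = 459.667

460 ms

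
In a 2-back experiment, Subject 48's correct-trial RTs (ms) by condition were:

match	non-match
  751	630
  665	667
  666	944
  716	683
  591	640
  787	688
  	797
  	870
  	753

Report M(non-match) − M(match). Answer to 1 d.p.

M(match) = 4176/6 = 696.000
M(non-match) = 6672/9 = 741.333
Difference = 741.333 − 696.000 = 45.333 ms

45.3 ms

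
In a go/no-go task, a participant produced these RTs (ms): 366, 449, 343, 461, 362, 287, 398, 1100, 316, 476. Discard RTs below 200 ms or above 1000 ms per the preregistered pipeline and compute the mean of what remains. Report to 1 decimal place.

Excluded: 1100
Retained (n=9): Σ = 3458
Mean = 3458/9 = 384.2222

384.2 ms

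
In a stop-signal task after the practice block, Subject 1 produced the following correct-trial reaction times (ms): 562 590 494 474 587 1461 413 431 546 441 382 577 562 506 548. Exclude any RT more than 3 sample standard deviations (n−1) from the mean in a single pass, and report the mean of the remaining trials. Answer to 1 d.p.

508.1 ms

n = 15, ΣRT = 8574, M = 571.600
Σ(x−M)² = 910811.60; s = √(910811.60/14) = 255.065
Cutoffs: 571.600 ± 3·255.065 → [-193.6, 1336.8]
Outside: 1461 → excluded.
Retained (n=14): Σ = 7113, mean = 7113/14 = 508.071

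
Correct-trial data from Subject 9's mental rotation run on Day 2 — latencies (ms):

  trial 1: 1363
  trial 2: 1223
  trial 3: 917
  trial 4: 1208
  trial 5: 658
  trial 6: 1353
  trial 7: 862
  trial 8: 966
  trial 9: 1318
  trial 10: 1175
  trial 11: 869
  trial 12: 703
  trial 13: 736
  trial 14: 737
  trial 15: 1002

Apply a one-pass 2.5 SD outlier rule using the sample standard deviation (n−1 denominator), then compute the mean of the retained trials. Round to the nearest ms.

n = 15, ΣRT = 15090, M = 1006.000
Σ(x−M)² = 868872.00; s = √(868872.00/14) = 249.123
Cutoffs: 1006.000 ± 2.5·249.123 → [383.2, 1628.8]
No RTs fall outside the cutoffs; all 15 retained. Mean = 15090/15 = 1006.000

1006 ms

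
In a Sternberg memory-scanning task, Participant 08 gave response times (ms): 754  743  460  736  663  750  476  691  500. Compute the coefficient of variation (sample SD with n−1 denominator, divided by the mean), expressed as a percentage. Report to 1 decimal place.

19.6%

n = 9, Σ = 5773, M = 641.4444
Σ(x−M)² = 126928.222; s = √(126928.222/8) = 125.9604
CV = 125.9604 / 641.4444 = 0.19637 = 19.637%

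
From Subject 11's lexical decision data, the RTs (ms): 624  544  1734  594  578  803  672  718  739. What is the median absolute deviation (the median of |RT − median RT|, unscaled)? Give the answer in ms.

78 ms

Sorted: 544, 578, 594, 624, 672, 718, 739, 803, 1734 → median = 672
|x − 672|: 48, 128, 1062, 78, 94, 131, 0, 46, 67
Sorted deviations: 0, 46, 48, 67, 78, 94, 128, 131, 1062 → MAD = 78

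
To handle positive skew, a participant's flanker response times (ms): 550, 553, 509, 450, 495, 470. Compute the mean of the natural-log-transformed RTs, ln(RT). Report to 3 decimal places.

6.221

ln(RT): 6.3099, 6.3154, 6.2324, 6.1092, 6.2046, 6.1527
Σ ln(RT) = 37.3243
Mean = 37.3243/6 = 6.22071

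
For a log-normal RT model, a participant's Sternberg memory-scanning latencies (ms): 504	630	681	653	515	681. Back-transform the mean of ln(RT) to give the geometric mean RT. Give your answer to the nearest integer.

ln(RT): 6.2226, 6.4457, 6.5236, 6.4816, 6.2442, 6.5236
Mean ln(RT) = 38.4412/6 = 6.40686
Geometric mean = exp(6.40686) = 605.99 ms

606 ms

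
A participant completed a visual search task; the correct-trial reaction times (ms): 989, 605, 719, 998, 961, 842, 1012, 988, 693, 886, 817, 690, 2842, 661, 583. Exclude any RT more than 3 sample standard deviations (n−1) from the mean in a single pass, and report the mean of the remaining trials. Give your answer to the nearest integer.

817 ms

n = 15, ΣRT = 14286, M = 952.400
Σ(x−M)² = 4146505.60; s = √(4146505.60/14) = 544.223
Cutoffs: 952.400 ± 3·544.223 → [-680.3, 2585.1]
Outside: 2842 → excluded.
Retained (n=14): Σ = 11444, mean = 11444/14 = 817.429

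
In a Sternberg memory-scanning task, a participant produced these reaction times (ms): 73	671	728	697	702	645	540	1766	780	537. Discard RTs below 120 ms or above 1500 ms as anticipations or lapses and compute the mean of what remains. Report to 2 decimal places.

Excluded: 73, 1766
Retained (n=8): Σ = 5300
Mean = 5300/8 = 662.5000

662.50 ms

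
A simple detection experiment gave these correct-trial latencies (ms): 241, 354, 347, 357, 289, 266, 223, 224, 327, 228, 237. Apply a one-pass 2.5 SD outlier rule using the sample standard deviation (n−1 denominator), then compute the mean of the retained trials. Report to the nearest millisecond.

281 ms

n = 11, ΣRT = 3093, M = 281.182
Σ(x−M)² = 30823.64; s = √(30823.64/10) = 55.519
Cutoffs: 281.182 ± 2.5·55.519 → [142.4, 420.0]
No RTs fall outside the cutoffs; all 11 retained. Mean = 3093/11 = 281.182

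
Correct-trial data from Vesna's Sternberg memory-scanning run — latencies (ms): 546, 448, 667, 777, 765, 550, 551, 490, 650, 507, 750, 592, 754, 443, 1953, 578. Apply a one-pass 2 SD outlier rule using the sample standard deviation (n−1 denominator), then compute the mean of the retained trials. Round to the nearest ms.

n = 16, ΣRT = 11021, M = 688.812
Σ(x−M)² = 1893032.44; s = √(1893032.44/15) = 355.249
Cutoffs: 688.812 ± 2·355.249 → [-21.7, 1399.3]
Outside: 1953 → excluded.
Retained (n=15): Σ = 9068, mean = 9068/15 = 604.533

605 ms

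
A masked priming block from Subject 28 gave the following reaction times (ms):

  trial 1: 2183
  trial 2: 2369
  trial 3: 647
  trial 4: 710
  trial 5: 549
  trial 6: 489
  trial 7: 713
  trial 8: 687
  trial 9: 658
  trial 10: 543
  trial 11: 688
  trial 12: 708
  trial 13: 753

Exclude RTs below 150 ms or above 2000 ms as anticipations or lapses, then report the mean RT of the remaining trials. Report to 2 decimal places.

649.55 ms

Excluded: 2183, 2369
Retained (n=11): Σ = 7145
Mean = 7145/11 = 649.5455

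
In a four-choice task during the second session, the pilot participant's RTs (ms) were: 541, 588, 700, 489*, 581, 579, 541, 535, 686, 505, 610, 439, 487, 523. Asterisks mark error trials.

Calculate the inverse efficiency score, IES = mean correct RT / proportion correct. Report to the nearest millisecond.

606 ms

Correct trials (n=13): 541, 588, 700, 581, 579, 541, 535, 686, 505, 610, 439, 487, 523
Mean correct RT = 7315/13 = 562.6923 ms
Proportion correct = 13/14
IES = 562.6923 / (13/14) = 605.976 ms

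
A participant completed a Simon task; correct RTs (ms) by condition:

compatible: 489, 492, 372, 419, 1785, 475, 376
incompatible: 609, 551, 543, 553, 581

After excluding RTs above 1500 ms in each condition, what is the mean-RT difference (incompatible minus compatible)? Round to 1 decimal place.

compatible: exclude 1785
M(compatible) = 2623/6 = 437.167
M(incompatible) = 2837/5 = 567.400
Difference = 567.400 − 437.167 = 130.233 ms

130.2 ms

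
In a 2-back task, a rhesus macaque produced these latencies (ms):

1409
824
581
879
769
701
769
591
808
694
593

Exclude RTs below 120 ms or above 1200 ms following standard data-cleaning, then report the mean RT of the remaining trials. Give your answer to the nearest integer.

721 ms

Excluded: 1409
Retained (n=10): Σ = 7209
Mean = 7209/10 = 720.9000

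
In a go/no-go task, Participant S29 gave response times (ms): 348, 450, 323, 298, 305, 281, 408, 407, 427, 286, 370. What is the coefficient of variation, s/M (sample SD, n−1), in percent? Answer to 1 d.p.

17.1%

n = 11, Σ = 3903, M = 354.8182
Σ(x−M)² = 37005.636; s = √(37005.636/10) = 60.8323
CV = 60.8323 / 354.8182 = 0.17145 = 17.145%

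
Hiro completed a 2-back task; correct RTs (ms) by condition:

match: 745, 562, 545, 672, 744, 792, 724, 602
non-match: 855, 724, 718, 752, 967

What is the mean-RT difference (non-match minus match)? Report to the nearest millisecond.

M(match) = 5386/8 = 673.250
M(non-match) = 4016/5 = 803.200
Difference = 803.200 − 673.250 = 129.950 ms

130 ms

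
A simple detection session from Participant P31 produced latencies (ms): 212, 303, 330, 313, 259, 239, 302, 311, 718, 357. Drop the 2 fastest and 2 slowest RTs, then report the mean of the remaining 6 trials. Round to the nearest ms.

Sorted: 212, 239, 259, 302, 303, 311, 313, 330, 357, 718
Drop lowest 2 (212, 239) and highest 2 (357, 718)
Remaining (n=6): Σ = 1818, mean = 1818/6 = 303.000

303 ms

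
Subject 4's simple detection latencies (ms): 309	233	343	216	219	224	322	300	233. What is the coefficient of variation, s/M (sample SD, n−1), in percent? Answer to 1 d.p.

n = 9, Σ = 2399, M = 266.5556
Σ(x−M)² = 20718.222; s = √(20718.222/8) = 50.8899
CV = 50.8899 / 266.5556 = 0.19092 = 19.092%

19.1%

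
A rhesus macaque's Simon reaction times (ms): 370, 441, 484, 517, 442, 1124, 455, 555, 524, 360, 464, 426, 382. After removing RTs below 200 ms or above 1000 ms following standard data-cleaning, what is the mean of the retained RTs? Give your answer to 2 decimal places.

Excluded: 1124
Retained (n=12): Σ = 5420
Mean = 5420/12 = 451.6667

451.67 ms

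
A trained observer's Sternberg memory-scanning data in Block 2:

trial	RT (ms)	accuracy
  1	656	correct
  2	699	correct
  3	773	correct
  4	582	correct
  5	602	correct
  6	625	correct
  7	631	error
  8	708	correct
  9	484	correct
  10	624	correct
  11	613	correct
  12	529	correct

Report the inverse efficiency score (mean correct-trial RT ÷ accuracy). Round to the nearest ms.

684 ms

Correct trials (n=11): 656, 699, 773, 582, 602, 625, 708, 484, 624, 613, 529
Mean correct RT = 6895/11 = 626.8182 ms
Proportion correct = 11/12
IES = 626.8182 / (11/12) = 683.802 ms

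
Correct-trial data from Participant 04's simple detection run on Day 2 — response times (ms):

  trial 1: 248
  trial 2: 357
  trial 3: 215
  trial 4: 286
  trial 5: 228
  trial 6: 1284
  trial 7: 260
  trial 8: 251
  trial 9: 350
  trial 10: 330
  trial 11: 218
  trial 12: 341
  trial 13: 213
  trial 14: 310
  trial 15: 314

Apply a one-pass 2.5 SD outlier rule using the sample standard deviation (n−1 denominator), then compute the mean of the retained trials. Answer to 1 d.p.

280.1 ms

n = 15, ΣRT = 5205, M = 347.000
Σ(x−M)² = 977350.00; s = √(977350.00/14) = 264.217
Cutoffs: 347.000 ± 2.5·264.217 → [-313.5, 1007.5]
Outside: 1284 → excluded.
Retained (n=14): Σ = 3921, mean = 3921/14 = 280.071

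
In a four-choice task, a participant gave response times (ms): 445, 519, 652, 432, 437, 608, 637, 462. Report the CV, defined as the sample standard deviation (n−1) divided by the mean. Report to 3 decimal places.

n = 8, Σ = 4192, M = 524.0000
Σ(x−M)² = 62352.000; s = √(62352.000/7) = 94.3792
CV = 94.3792 / 524.0000 = 0.18011

0.180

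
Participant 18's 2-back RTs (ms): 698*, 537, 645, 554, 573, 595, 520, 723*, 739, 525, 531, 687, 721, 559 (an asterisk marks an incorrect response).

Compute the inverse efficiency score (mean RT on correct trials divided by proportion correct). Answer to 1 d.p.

Correct trials (n=12): 537, 645, 554, 573, 595, 520, 739, 525, 531, 687, 721, 559
Mean correct RT = 7186/12 = 598.8333 ms
Proportion correct = 12/14
IES = 598.8333 / (12/14) = 698.639 ms

698.6 ms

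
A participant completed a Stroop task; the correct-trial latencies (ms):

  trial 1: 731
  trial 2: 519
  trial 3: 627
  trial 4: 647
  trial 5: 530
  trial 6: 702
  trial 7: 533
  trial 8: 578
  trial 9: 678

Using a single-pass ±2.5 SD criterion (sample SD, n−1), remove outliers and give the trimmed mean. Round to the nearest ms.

616 ms

n = 9, ΣRT = 5545, M = 616.111
Σ(x−M)² = 50684.89; s = √(50684.89/8) = 79.597
Cutoffs: 616.111 ± 2.5·79.597 → [417.1, 815.1]
No RTs fall outside the cutoffs; all 9 retained. Mean = 5545/9 = 616.111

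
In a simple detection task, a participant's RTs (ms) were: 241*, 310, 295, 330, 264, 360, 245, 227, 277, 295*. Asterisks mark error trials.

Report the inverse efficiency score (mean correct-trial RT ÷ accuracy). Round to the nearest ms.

361 ms

Correct trials (n=8): 310, 295, 330, 264, 360, 245, 227, 277
Mean correct RT = 2308/8 = 288.5000 ms
Proportion correct = 8/10
IES = 288.5000 / (8/10) = 360.625 ms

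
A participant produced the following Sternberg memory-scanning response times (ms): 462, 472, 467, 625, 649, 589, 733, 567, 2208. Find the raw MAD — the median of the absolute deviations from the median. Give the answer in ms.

Sorted: 462, 467, 472, 567, 589, 625, 649, 733, 2208 → median = 589
|x − 589|: 127, 117, 122, 36, 60, 0, 144, 22, 1619
Sorted deviations: 0, 22, 36, 60, 117, 122, 127, 144, 1619 → MAD = 117

117 ms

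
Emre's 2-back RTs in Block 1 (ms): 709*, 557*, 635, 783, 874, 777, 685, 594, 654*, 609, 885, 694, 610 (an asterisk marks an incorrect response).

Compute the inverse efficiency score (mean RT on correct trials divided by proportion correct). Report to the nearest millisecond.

Correct trials (n=10): 635, 783, 874, 777, 685, 594, 609, 885, 694, 610
Mean correct RT = 7146/10 = 714.6000 ms
Proportion correct = 10/13
IES = 714.6000 / (10/13) = 928.980 ms

929 ms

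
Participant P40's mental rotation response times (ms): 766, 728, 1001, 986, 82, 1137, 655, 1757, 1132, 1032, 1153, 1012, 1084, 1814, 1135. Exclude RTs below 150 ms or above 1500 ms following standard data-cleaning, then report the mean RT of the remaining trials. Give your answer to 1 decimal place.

Excluded: 82, 1757, 1814
Retained (n=12): Σ = 11821
Mean = 11821/12 = 985.0833

985.1 ms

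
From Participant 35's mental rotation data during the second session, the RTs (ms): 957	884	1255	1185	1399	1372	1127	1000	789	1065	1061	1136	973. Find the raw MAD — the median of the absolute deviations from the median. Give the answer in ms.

108 ms

Sorted: 789, 884, 957, 973, 1000, 1061, 1065, 1127, 1136, 1185, 1255, 1372, 1399 → median = 1065
|x − 1065|: 108, 181, 190, 120, 334, 307, 62, 65, 276, 0, 4, 71, 92
Sorted deviations: 0, 4, 62, 65, 71, 92, 108, 120, 181, 190, 276, 307, 334 → MAD = 108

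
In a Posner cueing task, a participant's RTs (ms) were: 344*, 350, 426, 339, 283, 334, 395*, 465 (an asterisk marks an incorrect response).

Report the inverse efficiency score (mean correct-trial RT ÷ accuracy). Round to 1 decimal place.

Correct trials (n=6): 350, 426, 339, 283, 334, 465
Mean correct RT = 2197/6 = 366.1667 ms
Proportion correct = 6/8
IES = 366.1667 / (6/8) = 488.222 ms

488.2 ms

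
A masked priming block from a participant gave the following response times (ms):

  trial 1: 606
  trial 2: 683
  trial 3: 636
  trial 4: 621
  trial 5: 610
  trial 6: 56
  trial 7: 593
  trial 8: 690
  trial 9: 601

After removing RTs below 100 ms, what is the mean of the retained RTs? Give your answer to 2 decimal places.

Excluded: 56
Retained (n=8): Σ = 5040
Mean = 5040/8 = 630.0000

630.00 ms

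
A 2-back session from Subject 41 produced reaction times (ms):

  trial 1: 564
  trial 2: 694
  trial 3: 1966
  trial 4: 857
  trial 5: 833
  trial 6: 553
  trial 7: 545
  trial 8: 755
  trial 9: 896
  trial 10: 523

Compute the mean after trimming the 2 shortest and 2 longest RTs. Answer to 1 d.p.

709.3 ms

Sorted: 523, 545, 553, 564, 694, 755, 833, 857, 896, 1966
Drop lowest 2 (523, 545) and highest 2 (896, 1966)
Remaining (n=6): Σ = 4256, mean = 4256/6 = 709.333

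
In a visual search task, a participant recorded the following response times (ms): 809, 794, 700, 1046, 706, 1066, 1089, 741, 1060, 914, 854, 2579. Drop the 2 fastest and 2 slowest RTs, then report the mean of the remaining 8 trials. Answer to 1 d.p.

910.5 ms

Sorted: 700, 706, 741, 794, 809, 854, 914, 1046, 1060, 1066, 1089, 2579
Drop lowest 2 (700, 706) and highest 2 (1089, 2579)
Remaining (n=8): Σ = 7284, mean = 7284/8 = 910.500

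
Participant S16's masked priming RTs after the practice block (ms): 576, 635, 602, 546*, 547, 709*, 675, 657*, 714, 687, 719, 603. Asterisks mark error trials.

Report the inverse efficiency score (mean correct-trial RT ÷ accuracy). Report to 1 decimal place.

Correct trials (n=9): 576, 635, 602, 547, 675, 714, 687, 719, 603
Mean correct RT = 5758/9 = 639.7778 ms
Proportion correct = 9/12
IES = 639.7778 / (9/12) = 853.037 ms

853.0 ms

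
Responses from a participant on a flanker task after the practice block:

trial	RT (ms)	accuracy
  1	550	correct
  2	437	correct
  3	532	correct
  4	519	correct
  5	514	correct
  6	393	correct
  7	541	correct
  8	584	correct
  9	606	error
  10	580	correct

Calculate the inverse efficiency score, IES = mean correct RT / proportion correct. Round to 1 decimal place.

Correct trials (n=9): 550, 437, 532, 519, 514, 393, 541, 584, 580
Mean correct RT = 4650/9 = 516.6667 ms
Proportion correct = 9/10
IES = 516.6667 / (9/10) = 574.074 ms

574.1 ms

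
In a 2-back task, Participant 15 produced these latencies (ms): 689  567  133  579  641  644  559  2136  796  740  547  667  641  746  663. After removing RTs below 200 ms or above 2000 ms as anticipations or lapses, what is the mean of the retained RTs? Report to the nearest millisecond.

652 ms

Excluded: 133, 2136
Retained (n=13): Σ = 8479
Mean = 8479/13 = 652.2308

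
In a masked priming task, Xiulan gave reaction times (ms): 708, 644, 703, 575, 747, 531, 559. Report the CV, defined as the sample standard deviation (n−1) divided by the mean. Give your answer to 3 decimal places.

n = 7, Σ = 4467, M = 638.1429
Σ(x−M)² = 42700.857; s = √(42700.857/6) = 84.3612
CV = 84.3612 / 638.1429 = 0.13220

0.132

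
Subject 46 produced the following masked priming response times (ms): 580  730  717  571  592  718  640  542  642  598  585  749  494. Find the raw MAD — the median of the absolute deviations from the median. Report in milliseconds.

Sorted: 494, 542, 571, 580, 585, 592, 598, 640, 642, 717, 718, 730, 749 → median = 598
|x − 598|: 18, 132, 119, 27, 6, 120, 42, 56, 44, 0, 13, 151, 104
Sorted deviations: 0, 6, 13, 18, 27, 42, 44, 56, 104, 119, 120, 132, 151 → MAD = 44

44 ms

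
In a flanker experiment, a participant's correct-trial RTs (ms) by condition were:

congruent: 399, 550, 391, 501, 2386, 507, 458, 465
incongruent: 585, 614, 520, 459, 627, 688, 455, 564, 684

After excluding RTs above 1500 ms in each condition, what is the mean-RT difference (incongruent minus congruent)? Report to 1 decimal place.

110.0 ms

congruent: exclude 2386
M(congruent) = 3271/7 = 467.286
M(incongruent) = 5196/9 = 577.333
Difference = 577.333 − 467.286 = 110.048 ms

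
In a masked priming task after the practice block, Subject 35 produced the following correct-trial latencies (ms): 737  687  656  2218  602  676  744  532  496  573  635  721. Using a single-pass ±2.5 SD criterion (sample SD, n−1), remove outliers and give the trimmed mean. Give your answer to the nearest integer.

642 ms

n = 12, ΣRT = 9277, M = 773.083
Σ(x−M)² = 2346454.92; s = √(2346454.92/11) = 461.859
Cutoffs: 773.083 ± 2.5·461.859 → [-381.6, 1927.7]
Outside: 2218 → excluded.
Retained (n=11): Σ = 7059, mean = 7059/11 = 641.727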